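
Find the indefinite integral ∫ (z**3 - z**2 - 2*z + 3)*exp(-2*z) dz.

(-4*z**3 - 2*z**2 + 6*z - 9)*exp(-2*z)/8 + C

Use integration by parts with u = z**3 - z**2 - 2*z + 3, dv = exp(-2*z) dz, so v = -exp(-2*z)/2.
Apply parts 3 times (tabular method): alternate signs, differentiate u down to 0, integrate dv up.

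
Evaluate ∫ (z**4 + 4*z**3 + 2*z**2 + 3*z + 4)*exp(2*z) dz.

(z**4 + 2*z**3 - z**2 + 4*z + 2)*exp(2*z)/2 + C

Use integration by parts with u = z**4 + 4*z**3 + 2*z**2 + 3*z + 4, dv = exp(2*z) dz, so v = exp(2*z)/2.
Apply parts 4 times (tabular method): alternate signs, differentiate u down to 0, integrate dv up.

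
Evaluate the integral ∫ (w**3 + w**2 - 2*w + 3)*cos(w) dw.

Use integration by parts with u = w**3 + w**2 - 2*w + 3, dv = cos(w) dw, so v = sin(w).
Apply parts 3 times (tabular method): alternate signs, differentiate u down to 0, integrate dv up.

w**3*sin(w) + w**2*sin(w) + 3*w**2*cos(w) - 8*w*sin(w) + 2*w*cos(w) + sin(w) - 8*cos(w) + C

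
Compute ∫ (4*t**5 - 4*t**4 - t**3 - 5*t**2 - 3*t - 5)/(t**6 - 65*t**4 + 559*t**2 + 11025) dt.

28505*log(t - 7)/9744 - 973*log(t - 5)/816 - 1499*log(t + 5)/816 + 38359*log(t + 7)/9744 + 165*log(t**2 + 9)/1972 - 71*atan(t/3)/1479 + C

Factor the denominator: (t - 7)*(t - 5)*(t + 5)*(t + 7)*(t**2 + 9).
Partial-fraction decomposition: (165*t - 142)/(986*(t**2 + 9)) + 38359/(9744*(t + 7)) - 1499/(816*(t + 5)) - 973/(816*(t - 5)) + 28505/(9744*(t - 7)).
Integrate each term; A/(t−a) gives A·log|t−a|; the (Bt+D)/(t²+p²) term gives a log and an atan.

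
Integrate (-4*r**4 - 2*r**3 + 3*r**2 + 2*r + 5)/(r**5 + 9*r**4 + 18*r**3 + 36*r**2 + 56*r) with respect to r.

5*log(r)/56 + 7*log(r + 2)/16 - 1756*log(r + 7)/371 + 175*log(r**2 + 4)/1696 + 739*atan(r/2)/848 + C

Factor the denominator: r*(r + 2)*(r + 7)*(r**2 + 4).
Partial-fraction decomposition: (175*r + 1478)/(848*(r**2 + 4)) - 1756/(371*(r + 7)) + 7/(16*(r + 2)) + 5/(56*r).
Integrate each term; A/(r−a) gives A·log|r−a|; the (Br+D)/(r²+p²) term gives a log and an atan.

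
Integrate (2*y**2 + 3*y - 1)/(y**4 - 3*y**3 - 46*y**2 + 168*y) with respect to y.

Factor the denominator: y*(y - 6)*(y - 4)*(y + 7).
Partial-fraction decomposition: -76/(1001*(y + 7)) - 43/(88*(y - 4)) + 89/(156*(y - 6)) - 1/(168*y).
Integrate each term: A/(y−a) contributes A·log|y−a|.

-log(y)/168 + 89*log(y - 6)/156 - 43*log(y - 4)/88 - 76*log(y + 7)/1001 + C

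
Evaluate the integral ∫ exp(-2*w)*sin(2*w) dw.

-exp(-2*w)*sin(2*w)/4 - exp(-2*w)*cos(2*w)/4 + C

Let I denote the integral. Integrate by parts with u = sin(2*w), dv = exp(-2*w) dw, so v = -exp(-2*w)/2: I = -exp(-2*w)*sin(2*w)/2 + ∫ exp(-2*w)*cos(2*w) dw.
Apply parts again with u = cos(2*w), dv = exp(-2*w) dw: ∫ exp(-2*w)*cos(2*w) dw = -exp(-2*w)*cos(2*w)/2 − I. Substituting back brings back I: I = -exp(-2*w)*sin(2*w)/2 - exp(-2*w)*cos(2*w)/2 − I.
Solving for I: (1 + 1)·I equals the remaining terms, so I = (1/2)·(-exp(-2*w)*sin(2*w)/2 - exp(-2*w)*cos(2*w)/2).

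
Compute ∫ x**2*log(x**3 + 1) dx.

x**3*log(x**3 + 1)/3 - x**3/3 + log(x**3 + 1)/3 + C

Let u = x**3 + 1, so du = (3*x**2) dx.
The integral becomes (1/3)·∫ log(u) du; integrate by parts with u′=log(u), dv′=du.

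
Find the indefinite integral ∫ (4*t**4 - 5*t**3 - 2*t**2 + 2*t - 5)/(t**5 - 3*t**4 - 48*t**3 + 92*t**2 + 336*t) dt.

Factor the denominator: t*(t - 7)*(t - 4)*(t + 2)*(t + 6).
Partial-fraction decomposition: 95/(48*(t + 6)) - 29/(144*(t + 2)) - 15/(16*(t - 4)) + 200/(63*(t - 7)) - 5/(336*t).
Integrate each term: A/(t−a) contributes A·log|t−a|.

-5*log(t)/336 + 200*log(t - 7)/63 - 15*log(t - 4)/16 - 29*log(t + 2)/144 + 95*log(t + 6)/48 + C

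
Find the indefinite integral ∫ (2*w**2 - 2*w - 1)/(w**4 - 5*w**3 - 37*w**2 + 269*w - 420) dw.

Factor the denominator: (w - 5)*(w - 4)*(w - 3)*(w + 7).
Partial-fraction decomposition: -37/(440*(w + 7)) + 11/(20*(w - 3)) - 23/(11*(w - 4)) + 13/(8*(w - 5)).
Integrate each term: A/(w−a) contributes A·log|w−a|.

13*log(w - 5)/8 - 23*log(w - 4)/11 + 11*log(w - 3)/20 - 37*log(w + 7)/440 + C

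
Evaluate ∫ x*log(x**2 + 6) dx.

Let u = x**2 + 6, so du = (2*x) dx.
The integral becomes (1/2)·∫ log(u) du; integrate by parts with u′=log(u), dv′=du.

x**2*log(x**2 + 6)/2 - x**2/2 + 3*log(x**2 + 6) + C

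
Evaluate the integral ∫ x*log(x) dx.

x**2*log(x)/2 - x**2/4 + C

Use integration by parts with u = log(x), dv = x dx.
Then du = 1/x dx and v = x**2/2.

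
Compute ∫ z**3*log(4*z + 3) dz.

z**4*log(4*z + 3)/4 - z**4/16 + z**3/16 - 9*z**2/128 + 27*z/256 - 81*log(4*z + 3)/1024 + C

Use integration by parts with u = log(4*z + 3), dv = z**3 dz.
Then du = 4/(4*z + 3) dz and v = z**4/4.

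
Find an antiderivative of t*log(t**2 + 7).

t**2*log(t**2 + 7)/2 - t**2/2 + 7*log(t**2 + 7)/2 + C

Let u = t**2 + 7, so du = (2*t) dt.
The integral becomes (1/2)·∫ log(u) du; integrate by parts with u′=log(u), dv′=du.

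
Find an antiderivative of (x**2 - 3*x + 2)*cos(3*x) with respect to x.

x**2*sin(3*x)/3 - x*sin(3*x) + 2*x*cos(3*x)/9 + 16*sin(3*x)/27 - cos(3*x)/3 + C

Use integration by parts with u = x**2 - 3*x + 2, dv = cos(3*x) dx, so v = sin(3*x)/3.
Apply parts 2 times (tabular method): alternate signs, differentiate u down to 0, integrate dv up.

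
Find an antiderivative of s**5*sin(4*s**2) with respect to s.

-s**4*cos(4*s**2)/8 + s**2*sin(4*s**2)/16 + cos(4*s**2)/64 + C

Let u = s², du = 2s ds; rewrite as (1/2)∫ u^2·sin(4u) du.
Now integrate by parts 2 times.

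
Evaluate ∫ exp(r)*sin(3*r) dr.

Let I denote the integral. Integrate by parts with u = sin(3*r), dv = exp(r) dr, so v = exp(r): I = exp(r)*sin(3*r) − 3·∫ exp(r)*cos(3*r) dr.
Apply parts again with u = cos(3*r), dv = exp(r) dr: ∫ exp(r)*cos(3*r) dr = exp(r)*cos(3*r) + 3·I. Substituting back brings back I: I = exp(r)*sin(3*r) - 3*exp(r)*cos(3*r) − 9·I.
Solving for I: (1 + 9)·I equals the remaining terms, so I = (1/10)·(exp(r)*sin(3*r) - 3*exp(r)*cos(3*r)).

exp(r)*sin(3*r)/10 - 3*exp(r)*cos(3*r)/10 + C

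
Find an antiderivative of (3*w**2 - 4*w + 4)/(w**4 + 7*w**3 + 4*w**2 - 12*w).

-log(w)/3 + log(w - 1)/7 + log(w + 2) - 17*log(w + 6)/21 + C

Factor the denominator: w*(w - 1)*(w + 2)*(w + 6).
Partial-fraction decomposition: -17/(21*(w + 6)) + 1/(w + 2) + 1/(7*(w - 1)) - 1/(3*w).
Integrate each term: A/(w−a) contributes A·log|w−a|.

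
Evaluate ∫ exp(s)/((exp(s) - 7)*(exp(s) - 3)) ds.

log(exp(s) - 7)/4 - log(exp(s) - 3)/4 + C

Let u = e^s, du = e^s ds.
The integral becomes ∫ du/((u-7)(u-3)); decompose into partial fractions.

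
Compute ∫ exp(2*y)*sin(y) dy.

Let I denote the integral. Integrate by parts with u = sin(y), dv = exp(2*y) dy, so v = exp(2*y)/2: I = exp(2*y)*sin(y)/2 − (1/2)·∫ exp(2*y)*cos(y) dy.
Apply parts again with u = cos(y), dv = exp(2*y) dy: ∫ exp(2*y)*cos(y) dy = exp(2*y)*cos(y)/2 + (1/2)·I. Substituting back brings back I: I = exp(2*y)*sin(y)/2 - exp(2*y)*cos(y)/4 − (1/4)·I.
Solving for I: (1 + 1/4)·I equals the remaining terms, so I = (4/5)·(exp(2*y)*sin(y)/2 - exp(2*y)*cos(y)/4).

2*exp(2*y)*sin(y)/5 - exp(2*y)*cos(y)/5 + C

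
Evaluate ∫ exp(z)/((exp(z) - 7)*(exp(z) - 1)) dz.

log(exp(z) - 7)/6 - log(exp(z) - 1)/6 + C

Let u = e^z, du = e^z dz.
The integral becomes ∫ du/((u-1)(u-7)); decompose into partial fractions.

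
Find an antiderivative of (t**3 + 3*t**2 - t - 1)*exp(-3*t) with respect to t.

(-9*t**3 - 36*t**2 - 15*t + 4)*exp(-3*t)/27 + C

Use integration by parts with u = t**3 + 3*t**2 - t - 1, dv = exp(-3*t) dt, so v = -exp(-3*t)/3.
Apply parts 3 times (tabular method): alternate signs, differentiate u down to 0, integrate dv up.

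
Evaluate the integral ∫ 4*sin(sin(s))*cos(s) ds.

Let u = sin(s), so du = (cos(s)) ds.
Rewriting, the integral becomes 4·∫ sin(u) du = 4·-cos(u).
Substituting back, u = sin(s).

-4*cos(sin(s)) + C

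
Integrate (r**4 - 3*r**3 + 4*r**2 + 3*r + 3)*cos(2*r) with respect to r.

Use integration by parts with u = r**4 - 3*r**3 + 4*r**2 + 3*r + 3, dv = cos(2*r) dr, so v = sin(2*r)/2.
Apply parts 4 times (tabular method): alternate signs, differentiate u down to 0, integrate dv up.

r**4*sin(2*r)/2 - 3*r**3*sin(2*r)/2 + r**3*cos(2*r) + r**2*sin(2*r)/2 - 9*r**2*cos(2*r)/4 + 15*r*sin(2*r)/4 + r*cos(2*r)/2 + 5*sin(2*r)/4 + 15*cos(2*r)/8 + C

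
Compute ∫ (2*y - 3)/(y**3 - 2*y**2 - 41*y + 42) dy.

11*log(y - 7)/78 + log(y - 1)/42 - 15*log(y + 6)/91 + C

Factor the denominator: (y - 7)*(y - 1)*(y + 6).
Partial-fraction decomposition: -15/(91*(y + 6)) + 1/(42*(y - 1)) + 11/(78*(y - 7)).
Integrate each term: A/(y−a) contributes A·log|y−a|.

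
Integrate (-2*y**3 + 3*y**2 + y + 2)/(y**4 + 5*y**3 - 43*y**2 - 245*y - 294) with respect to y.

Factor the denominator: (y - 7)*(y + 2)*(y + 3)*(y + 7).
Partial-fraction decomposition: -207/(70*(y + 7)) + 2/(y + 3) - 28/(45*(y + 2)) - 53/(126*(y - 7)).
Integrate each term: A/(y−a) contributes A·log|y−a|.

-53*log(y - 7)/126 - 28*log(y + 2)/45 + 2*log(y + 3) - 207*log(y + 7)/70 + C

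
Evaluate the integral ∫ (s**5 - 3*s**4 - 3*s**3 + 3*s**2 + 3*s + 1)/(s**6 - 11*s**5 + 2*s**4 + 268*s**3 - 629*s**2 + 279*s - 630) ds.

Factor the denominator: (s - 7)*(s - 6)*(s - 3)*(s + 5)*(s**2 + 1).
Partial-fraction decomposition: -(4*s - 7)/(650*(s**2 + 1)) + 1141/(6864*(s + 5)) - 11/(240*(s - 3)) - 91/(33*(s - 6)) + 1093/(300*(s - 7)).
Integrate each term; A/(s−a) gives A·log|s−a|; the (Bs+D)/(s²+p²) term gives a log and an atan.

1093*log(s - 7)/300 - 91*log(s - 6)/33 - 11*log(s - 3)/240 + 1141*log(s + 5)/6864 - log(s**2 + 1)/325 + 7*atan(s)/650 + C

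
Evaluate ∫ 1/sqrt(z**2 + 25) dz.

log(z + sqrt(z**2 + 25)) + C

Substitute z = 5·tan(θ), so dz = 5·sec(θ)^2 dθ and the radical becomes sqrt(z**2 + 25) = 5·sec(θ) by the Pythagorean identity.
Integrate the resulting trig expression in θ, then back-substitute tan(θ) = z/5, sec(θ) = sqrt(z**2 + 25)/5 (absorbing any constant into C).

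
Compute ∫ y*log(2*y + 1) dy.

Use integration by parts with u = log(2*y + 1), dv = y dy.
Then du = 2/(2*y + 1) dy and v = y**2/2.

y**2*log(2*y + 1)/2 - y**2/4 + y/4 - log(2*y + 1)/8 + C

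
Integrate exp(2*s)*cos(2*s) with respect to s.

Let I denote the integral. Integrate by parts with u = cos(2*s), dv = exp(2*s) ds, so v = exp(2*s)/2: I = exp(2*s)*cos(2*s)/2 + ∫ exp(2*s)*sin(2*s) ds.
Apply parts again with u = sin(2*s), dv = exp(2*s) ds: ∫ exp(2*s)*sin(2*s) ds = exp(2*s)*sin(2*s)/2 − I. Substituting back brings back I: I = exp(2*s)*sin(2*s)/2 + exp(2*s)*cos(2*s)/2 − I.
Solving for I: (1 + 1)·I equals the remaining terms, so I = (1/2)·(exp(2*s)*sin(2*s)/2 + exp(2*s)*cos(2*s)/2).

exp(2*s)*sin(2*s)/4 + exp(2*s)*cos(2*s)/4 + C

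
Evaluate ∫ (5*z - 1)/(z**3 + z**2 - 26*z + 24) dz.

19*log(z - 4)/30 - 4*log(z - 1)/21 - 31*log(z + 6)/70 + C

Factor the denominator: (z - 4)*(z - 1)*(z + 6).
Partial-fraction decomposition: -31/(70*(z + 6)) - 4/(21*(z - 1)) + 19/(30*(z - 4)).
Integrate each term: A/(z−a) contributes A·log|z−a|.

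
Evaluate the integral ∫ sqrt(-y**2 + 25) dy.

Substitute y = 5·sin(θ), so dy = 5·cos(θ) dθ and the radical becomes sqrt(-y**2 + 25) = 5·cos(θ) by the Pythagorean identity.
Integrate the resulting trig expression in θ, then back-substitute θ = asin(y/5), sin(θ) = y/5, cos(θ) = sqrt(-y**2 + 25)/5 (absorbing any constant into C).

y*sqrt(-y**2 + 25)/2 + 25*asin(y/5)/2 + C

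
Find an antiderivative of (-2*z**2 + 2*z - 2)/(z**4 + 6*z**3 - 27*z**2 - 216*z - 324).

Factor the denominator: (z - 6)*(z + 3)**2*(z + 6).
Partial-fraction decomposition: 43/(54*(z + 6)) - 178/(243*(z + 3)) + 26/(27*(z + 3)**2) - 31/(486*(z - 6)).
Integrate each term; A/(z−a) gives A·log|z−a|; A/(z−a)² gives −A/(z−a).

-31*log(z - 6)/486 - 178*log(z + 3)/243 + 43*log(z + 6)/54 - 26/(27*z + 81) + C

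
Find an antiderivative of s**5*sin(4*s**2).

Let u = s², du = 2s ds; rewrite as (1/2)∫ u^2·sin(4u) du.
Now integrate by parts 2 times.

-s**4*cos(4*s**2)/8 + s**2*sin(4*s**2)/16 + cos(4*s**2)/64 + C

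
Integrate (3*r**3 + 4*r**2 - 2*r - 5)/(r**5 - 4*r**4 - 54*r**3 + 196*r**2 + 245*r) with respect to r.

-log(r)/49 + 603*log(r - 7)/784 - 23*log(r - 5)/36 + log(r + 1)/144 - 103*log(r + 7)/882 + C

Factor the denominator: r*(r - 7)*(r - 5)*(r + 1)*(r + 7).
Partial-fraction decomposition: -103/(882*(r + 7)) + 1/(144*(r + 1)) - 23/(36*(r - 5)) + 603/(784*(r - 7)) - 1/(49*r).
Integrate each term: A/(r−a) contributes A·log|r−a|.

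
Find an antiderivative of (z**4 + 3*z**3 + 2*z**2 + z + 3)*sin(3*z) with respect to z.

Use integration by parts with u = z**4 + 3*z**3 + 2*z**2 + z + 3, dv = sin(3*z) dz, so v = -cos(3*z)/3.
Apply parts 4 times (tabular method): alternate signs, differentiate u down to 0, integrate dv up.

-z**4*cos(3*z)/3 + 4*z**3*sin(3*z)/9 - z**3*cos(3*z) + z**2*sin(3*z) - 2*z**2*cos(3*z)/9 + 4*z*sin(3*z)/27 + z*cos(3*z)/3 - sin(3*z)/9 - 77*cos(3*z)/81 + C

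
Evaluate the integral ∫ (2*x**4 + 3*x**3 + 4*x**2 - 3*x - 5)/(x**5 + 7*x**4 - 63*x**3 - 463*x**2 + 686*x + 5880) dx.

Factor the denominator: (x - 7)*(x - 4)*(x + 5)*(x + 6)*(x + 7).
Partial-fraction decomposition: 3985/(308*(x + 7)) - 2101/(130*(x + 6)) + 985/(216*(x + 5)) - 751/(2970*(x - 4)) + 6001/(6552*(x - 7)).
Integrate each term: A/(x−a) contributes A·log|x−a|.

6001*log(x - 7)/6552 - 751*log(x - 4)/2970 + 985*log(x + 5)/216 - 2101*log(x + 6)/130 + 3985*log(x + 7)/308 + C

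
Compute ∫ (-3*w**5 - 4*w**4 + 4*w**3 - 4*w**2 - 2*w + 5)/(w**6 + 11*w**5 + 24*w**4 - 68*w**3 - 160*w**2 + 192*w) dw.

Factor the denominator: w*(w - 2)*(w - 1)*(w + 4)**2*(w + 6).
Partial-fraction decomposition: -17153/(1344*(w + 6)) + 143453/(14400*(w + 4)) - 1741/(240*(w + 4)**2) + 4/(175*(w - 1)) - 143/(576*(w - 2)) + 5/(192*w).
Integrate each term; A/(w−a) gives A·log|w−a|; A/(w−a)² gives −A/(w−a).

5*log(w)/192 - 143*log(w - 2)/576 + 4*log(w - 1)/175 + 143453*log(w + 4)/14400 - 17153*log(w + 6)/1344 + 1741/(240*w + 960) + C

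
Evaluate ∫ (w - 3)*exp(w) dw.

Use integration by parts with u = w - 3, dv = exp(w) dw, so v = exp(w).
Apply parts 1 times (tabular method): alternate signs, differentiate u down to 0, integrate dv up.

(w - 4)*exp(w) + C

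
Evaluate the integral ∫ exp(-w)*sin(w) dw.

-exp(-w)*sin(w)/2 - exp(-w)*cos(w)/2 + C

Let I denote the integral. Integrate by parts with u = sin(w), dv = exp(-w) dw, so v = -exp(-w): I = -exp(-w)*sin(w) + ∫ exp(-w)*cos(w) dw.
Apply parts again with u = cos(w), dv = exp(-w) dw: ∫ exp(-w)*cos(w) dw = -exp(-w)*cos(w) − I. Substituting back brings back I: I = -exp(-w)*sin(w) - exp(-w)*cos(w) − I.
Solving for I: (1 + 1)·I equals the remaining terms, so I = (1/2)·(-exp(-w)*sin(w) - exp(-w)*cos(w)).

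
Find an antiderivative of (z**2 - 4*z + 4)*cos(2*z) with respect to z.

Use integration by parts with u = z**2 - 4*z + 4, dv = cos(2*z) dz, so v = sin(2*z)/2.
Apply parts 2 times (tabular method): alternate signs, differentiate u down to 0, integrate dv up.

z**2*sin(2*z)/2 - 2*z*sin(2*z) + z*cos(2*z)/2 + 7*sin(2*z)/4 - cos(2*z) + C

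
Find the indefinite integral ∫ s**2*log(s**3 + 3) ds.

s**3*log(s**3 + 3)/3 - s**3/3 + log(s**3 + 3) + C

Let u = s**3 + 3, so du = (3*s**2) ds.
The integral becomes (1/3)·∫ log(u) du; integrate by parts with u′=log(u), dv′=du.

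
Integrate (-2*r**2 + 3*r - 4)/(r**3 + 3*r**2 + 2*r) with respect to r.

Factor the denominator: r*(r + 1)*(r + 2).
Partial-fraction decomposition: -9/(r + 2) + 9/(r + 1) - 2/r.
Integrate each term: A/(r−a) contributes A·log|r−a|.

-2*log(r) + 9*log(r + 1) - 9*log(r + 2) + C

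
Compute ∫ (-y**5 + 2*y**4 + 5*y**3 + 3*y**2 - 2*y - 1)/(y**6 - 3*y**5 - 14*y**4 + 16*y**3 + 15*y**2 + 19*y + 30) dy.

Factor the denominator: (y - 5)*(y - 2)*(y + 1)*(y + 3)*(y**2 + 1).
Partial-fraction decomposition: -(81*y + 67)/(650*(y**2 + 1)) - 151/(400*(y + 3)) + 1/(36*(y + 1)) - 47/(225*(y - 2)) - 593/(1872*(y - 5)).
Integrate each term; A/(y−a) gives A·log|y−a|; the (By+D)/(y²+p²) term gives a log and an atan.

-593*log(y - 5)/1872 - 47*log(y - 2)/225 + log(y + 1)/36 - 151*log(y + 3)/400 - 81*log(y**2 + 1)/1300 - 67*atan(y)/650 + C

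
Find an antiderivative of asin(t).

Use integration by parts with u = arcsin(t), dv = dt.
Then du = 1/sqrt(-t**2 + 1) dt.

t*asin(t) + sqrt(-t**2 + 1) + C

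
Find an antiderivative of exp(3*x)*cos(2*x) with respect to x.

Let I denote the integral. Integrate by parts with u = cos(2*x), dv = exp(3*x) dx, so v = exp(3*x)/3: I = exp(3*x)*cos(2*x)/3 + (2/3)·∫ exp(3*x)*sin(2*x) dx.
Apply parts again with u = sin(2*x), dv = exp(3*x) dx: ∫ exp(3*x)*sin(2*x) dx = exp(3*x)*sin(2*x)/3 − (2/3)·I. Substituting back brings back I: I = 2*exp(3*x)*sin(2*x)/9 + exp(3*x)*cos(2*x)/3 − (4/9)·I.
Solving for I: (1 + 4/9)·I equals the remaining terms, so I = (9/13)·(2*exp(3*x)*sin(2*x)/9 + exp(3*x)*cos(2*x)/3).

2*exp(3*x)*sin(2*x)/13 + 3*exp(3*x)*cos(2*x)/13 + C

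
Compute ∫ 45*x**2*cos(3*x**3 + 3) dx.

5*sin(3*x**3 + 3) + C

Let u = 3*x**3 + 3, so du = (9*x**2) dx.
Rewriting, the integral becomes 5·∫ cos(u) du = 5·sin(u).
Substituting back, u = 3*x**3 + 3.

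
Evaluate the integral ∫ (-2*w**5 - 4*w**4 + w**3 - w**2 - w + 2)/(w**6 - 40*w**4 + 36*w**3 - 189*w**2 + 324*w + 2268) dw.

Factor the denominator: (w - 6)*(w - 3)*(w + 2)*(w + 7)*(w**2 + 9).
Partial-fraction decomposition: -(1354*w + 3311)/(6786*(w**2 + 9)) - 23627/(37700*(w + 7)) - 1/(325*(w + 2)) + 793/(2700*(w - 3)) - 514/(351*(w - 6)).
Integrate each term; A/(w−a) gives A·log|w−a|; the (Bw+D)/(w²+p²) term gives a log and an atan.

-514*log(w - 6)/351 + 793*log(w - 3)/2700 - log(w + 2)/325 - 23627*log(w + 7)/37700 - 677*log(w**2 + 9)/6786 - 3311*atan(w/3)/20358 + C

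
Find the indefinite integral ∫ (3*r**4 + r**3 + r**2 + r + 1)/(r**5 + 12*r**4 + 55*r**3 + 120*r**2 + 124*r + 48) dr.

Factor the denominator: (r + 1)*(r + 2)**2*(r + 3)*(r + 4).
Partial-fraction decomposition: 239/(4*(r + 4)) - 223/(2*(r + 3)) + 217/(4*(r + 2)) - 43/(2*(r + 2)**2) + 1/(2*(r + 1)).
Integrate each term; A/(r−a) gives A·log|r−a|; A/(r−a)² gives −A/(r−a).

log(r + 1)/2 + 217*log(r + 2)/4 - 223*log(r + 3)/2 + 239*log(r + 4)/4 + 43/(2*r + 4) + C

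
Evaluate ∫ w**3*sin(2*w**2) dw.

Let u = w², du = 2w dw; rewrite as (1/2)∫ u^1·sin(2u) du.
Now integrate by parts 1 time.

-w**2*cos(2*w**2)/4 + sin(2*w**2)/8 + C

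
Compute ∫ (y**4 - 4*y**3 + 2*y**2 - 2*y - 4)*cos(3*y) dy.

Use integration by parts with u = y**4 - 4*y**3 + 2*y**2 - 2*y - 4, dv = cos(3*y) dy, so v = sin(3*y)/3.
Apply parts 4 times (tabular method): alternate signs, differentiate u down to 0, integrate dv up.

y**4*sin(3*y)/3 - 4*y**3*sin(3*y)/3 + 4*y**3*cos(3*y)/9 + 2*y**2*sin(3*y)/9 - 4*y**2*cos(3*y)/3 + 2*y*sin(3*y)/9 + 4*y*cos(3*y)/27 - 112*sin(3*y)/81 + 2*cos(3*y)/27 + C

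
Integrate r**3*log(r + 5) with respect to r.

r**4*log(r + 5)/4 - r**4/16 + 5*r**3/12 - 25*r**2/8 + 125*r/4 - 625*log(r + 5)/4 + C

Use integration by parts with u = log(r + 5), dv = r**3 dr.
Then du = 1/(r + 5) dr and v = r**4/4.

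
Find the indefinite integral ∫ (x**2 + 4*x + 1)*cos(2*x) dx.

x**2*sin(2*x)/2 + 2*x*sin(2*x) + x*cos(2*x)/2 + sin(2*x)/4 + cos(2*x) + C

Use integration by parts with u = x**2 + 4*x + 1, dv = cos(2*x) dx, so v = sin(2*x)/2.
Apply parts 2 times (tabular method): alternate signs, differentiate u down to 0, integrate dv up.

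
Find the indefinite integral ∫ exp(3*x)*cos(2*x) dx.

2*exp(3*x)*sin(2*x)/13 + 3*exp(3*x)*cos(2*x)/13 + C

Let I denote the integral. Integrate by parts with u = cos(2*x), dv = exp(3*x) dx, so v = exp(3*x)/3: I = exp(3*x)*cos(2*x)/3 + (2/3)·∫ exp(3*x)*sin(2*x) dx.
Apply parts again with u = sin(2*x), dv = exp(3*x) dx: ∫ exp(3*x)*sin(2*x) dx = exp(3*x)*sin(2*x)/3 − (2/3)·I. Substituting back brings back I: I = 2*exp(3*x)*sin(2*x)/9 + exp(3*x)*cos(2*x)/3 − (4/9)·I.
Solving for I: (1 + 4/9)·I equals the remaining terms, so I = (9/13)·(2*exp(3*x)*sin(2*x)/9 + exp(3*x)*cos(2*x)/3).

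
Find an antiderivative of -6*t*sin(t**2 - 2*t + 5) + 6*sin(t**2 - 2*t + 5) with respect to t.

Let u = t**2 - 2*t + 5, so du = (2*t - 2) dt.
Rewriting, the integral becomes -3·∫ sin(u) du = -3·-cos(u).
Substituting back, u = t**2 - 2*t + 5.

3*cos(t**2 - 2*t + 5) + C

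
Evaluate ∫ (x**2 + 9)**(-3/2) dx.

Substitute x = 3·tan(θ), so dx = 3·sec(θ)^2 dθ and the radical becomes sqrt(x**2 + 9) = 3·sec(θ) by the Pythagorean identity.
Integrate the resulting trig expression in θ, then back-substitute tan(θ) = x/3, sec(θ) = sqrt(x**2 + 9)/3 (absorbing any constant into C).

x/(9*sqrt(x**2 + 9)) + C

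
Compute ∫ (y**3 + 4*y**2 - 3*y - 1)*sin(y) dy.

Use integration by parts with u = y**3 + 4*y**2 - 3*y - 1, dv = sin(y) dy, so v = -cos(y).
Apply parts 3 times (tabular method): alternate signs, differentiate u down to 0, integrate dv up.

-y**3*cos(y) + 3*y**2*sin(y) - 4*y**2*cos(y) + 8*y*sin(y) + 9*y*cos(y) - 9*sin(y) + 9*cos(y) + C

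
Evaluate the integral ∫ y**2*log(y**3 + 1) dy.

y**3*log(y**3 + 1)/3 - y**3/3 + log(y**3 + 1)/3 + C

Let u = y**3 + 1, so du = (3*y**2) dy.
The integral becomes (1/3)·∫ log(u) du; integrate by parts with u′=log(u), dv′=du.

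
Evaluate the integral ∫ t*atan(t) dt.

Use integration by parts with u = arctan(t), dv = t dt.
Then du = 1/(t**2 + 1) dt.

t**2*atan(t)/2 - t/2 + atan(t)/2 + C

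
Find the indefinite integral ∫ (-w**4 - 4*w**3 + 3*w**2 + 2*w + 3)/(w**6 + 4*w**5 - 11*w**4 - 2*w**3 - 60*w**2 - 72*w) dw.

-log(w)/24 - 17*log(w - 3)/156 + 7*log(w + 1)/100 + 37*log(w + 6)/1200 + 259*log(w**2 + 4)/10400 - 1087*atan(w/2)/5200 + C

Factor the denominator: w*(w - 3)*(w + 1)*(w + 6)*(w**2 + 4).
Partial-fraction decomposition: (259*w - 2174)/(5200*(w**2 + 4)) + 37/(1200*(w + 6)) + 7/(100*(w + 1)) - 17/(156*(w - 3)) - 1/(24*w).
Integrate each term; A/(w−a) gives A·log|w−a|; the (Bw+D)/(w²+p²) term gives a log and an atan.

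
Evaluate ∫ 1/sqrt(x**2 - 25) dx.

Substitute x = 5·sec(θ), so dx = 5·sec(θ)*tan(θ) dθ and the radical becomes sqrt(x**2 - 25) = 5·tan(θ) by the Pythagorean identity.
Integrate the resulting trig expression in θ, then back-substitute sec(θ) = x/5, tan(θ) = sqrt(x**2 - 25)/5 (absorbing any constant into C).

log(x + sqrt(x**2 - 25)) + C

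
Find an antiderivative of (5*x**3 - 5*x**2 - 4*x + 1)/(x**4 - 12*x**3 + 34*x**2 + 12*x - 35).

481*log(x - 7)/32 - 481*log(x - 5)/48 - log(x - 1)/16 + 5*log(x + 1)/96 + C

Factor the denominator: (x - 7)*(x - 5)*(x - 1)*(x + 1).
Partial-fraction decomposition: 5/(96*(x + 1)) - 1/(16*(x - 1)) - 481/(48*(x - 5)) + 481/(32*(x - 7)).
Integrate each term: A/(x−a) contributes A·log|x−a|.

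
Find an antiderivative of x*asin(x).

Use integration by parts with u = arcsin(x), dv = x dx.
Then du = 1/sqrt(-x**2 + 1) dx.

x**2*asin(x)/2 + x*sqrt(-x**2 + 1)/4 - asin(x)/4 + C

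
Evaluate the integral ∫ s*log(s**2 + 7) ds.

s**2*log(s**2 + 7)/2 - s**2/2 + 7*log(s**2 + 7)/2 + C

Let u = s**2 + 7, so du = (2*s) ds.
The integral becomes (1/2)·∫ log(u) du; integrate by parts with u′=log(u), dv′=du.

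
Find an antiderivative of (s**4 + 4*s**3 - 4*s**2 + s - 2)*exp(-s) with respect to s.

(-s**4 - 8*s**3 - 20*s**2 - 41*s - 39)*exp(-s) + C

Use integration by parts with u = s**4 + 4*s**3 - 4*s**2 + s - 2, dv = exp(-s) ds, so v = -exp(-s).
Apply parts 4 times (tabular method): alternate signs, differentiate u down to 0, integrate dv up.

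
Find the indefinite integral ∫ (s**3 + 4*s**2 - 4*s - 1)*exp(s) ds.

(s**3 + s**2 - 6*s + 5)*exp(s) + C

Use integration by parts with u = s**3 + 4*s**2 - 4*s - 1, dv = exp(s) ds, so v = exp(s).
Apply parts 3 times (tabular method): alternate signs, differentiate u down to 0, integrate dv up.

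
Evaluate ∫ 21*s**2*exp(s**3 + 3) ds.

7*exp(s**3 + 3) + C

Let u = s**3 + 3, so du = (3*s**2) ds.
Rewriting, the integral becomes 7·∫ e^u du = 7·e^u.
Substituting back, u = s**3 + 3.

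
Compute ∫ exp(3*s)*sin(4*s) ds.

Let I denote the integral. Integrate by parts with u = sin(4*s), dv = exp(3*s) ds, so v = exp(3*s)/3: I = exp(3*s)*sin(4*s)/3 − (4/3)·∫ exp(3*s)*cos(4*s) ds.
Apply parts again with u = cos(4*s), dv = exp(3*s) ds: ∫ exp(3*s)*cos(4*s) ds = exp(3*s)*cos(4*s)/3 + (4/3)·I. Substituting back brings back I: I = exp(3*s)*sin(4*s)/3 - 4*exp(3*s)*cos(4*s)/9 − (16/9)·I.
Solving for I: (1 + 16/9)·I equals the remaining terms, so I = (9/25)·(exp(3*s)*sin(4*s)/3 - 4*exp(3*s)*cos(4*s)/9).

3*exp(3*s)*sin(4*s)/25 - 4*exp(3*s)*cos(4*s)/25 + C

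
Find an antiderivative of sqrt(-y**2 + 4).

Substitute y = 2·sin(θ), so dy = 2·cos(θ) dθ and the radical becomes sqrt(-y**2 + 4) = 2·cos(θ) by the Pythagorean identity.
Integrate the resulting trig expression in θ, then back-substitute θ = asin(y/2), sin(θ) = y/2, cos(θ) = sqrt(-y**2 + 4)/2 (absorbing any constant into C).

y*sqrt(-y**2 + 4)/2 + 2*asin(y/2) + C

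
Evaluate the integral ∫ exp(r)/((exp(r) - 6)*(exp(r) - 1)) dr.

log(exp(r) - 6)/5 - log(exp(r) - 1)/5 + C

Let u = e^r, du = e^r dr.
The integral becomes ∫ du/((u-1)(u-6)); decompose into partial fractions.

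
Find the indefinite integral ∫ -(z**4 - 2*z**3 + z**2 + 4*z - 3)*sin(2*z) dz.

z**4*cos(2*z)/2 - z**3*sin(2*z) - z**3*cos(2*z) + 3*z**2*sin(2*z)/2 - z**2*cos(2*z) + z*sin(2*z) + 7*z*cos(2*z)/2 - 7*sin(2*z)/4 - cos(2*z) + C

Use integration by parts with u = z**4 - 2*z**3 + z**2 + 4*z - 3, dv = -sin(2*z) dz, so v = cos(2*z)/2.
Apply parts 4 times (tabular method): alternate signs, differentiate u down to 0, integrate dv up.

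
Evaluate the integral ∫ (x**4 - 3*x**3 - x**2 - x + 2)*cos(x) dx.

Use integration by parts with u = x**4 - 3*x**3 - x**2 - x + 2, dv = cos(x) dx, so v = sin(x).
Apply parts 4 times (tabular method): alternate signs, differentiate u down to 0, integrate dv up.

x**4*sin(x) - 3*x**3*sin(x) + 4*x**3*cos(x) - 13*x**2*sin(x) - 9*x**2*cos(x) + 17*x*sin(x) - 26*x*cos(x) + 28*sin(x) + 17*cos(x) + C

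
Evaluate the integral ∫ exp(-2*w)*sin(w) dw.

-2*exp(-2*w)*sin(w)/5 - exp(-2*w)*cos(w)/5 + C

Let I denote the integral. Integrate by parts with u = sin(w), dv = exp(-2*w) dw, so v = -exp(-2*w)/2: I = -exp(-2*w)*sin(w)/2 + (1/2)·∫ exp(-2*w)*cos(w) dw.
Apply parts again with u = cos(w), dv = exp(-2*w) dw: ∫ exp(-2*w)*cos(w) dw = -exp(-2*w)*cos(w)/2 − (1/2)·I. Substituting back brings back I: I = -exp(-2*w)*sin(w)/2 - exp(-2*w)*cos(w)/4 − (1/4)·I.
Solving for I: (1 + 1/4)·I equals the remaining terms, so I = (4/5)·(-exp(-2*w)*sin(w)/2 - exp(-2*w)*cos(w)/4).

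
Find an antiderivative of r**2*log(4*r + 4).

Use integration by parts with u = log(4*r + 4), dv = r**2 dr.
Then du = 4/(4*r + 4) dr and v = r**3/3.

r**3*log(4*r + 4)/3 - r**3/9 + r**2/6 - r/3 + log(r + 1)/3 + C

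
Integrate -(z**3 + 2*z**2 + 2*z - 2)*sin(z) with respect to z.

z**3*cos(z) - 3*z**2*sin(z) + 2*z**2*cos(z) - 4*z*sin(z) - 4*z*cos(z) + 4*sin(z) - 6*cos(z) + C

Use integration by parts with u = z**3 + 2*z**2 + 2*z - 2, dv = -sin(z) dz, so v = cos(z).
Apply parts 3 times (tabular method): alternate signs, differentiate u down to 0, integrate dv up.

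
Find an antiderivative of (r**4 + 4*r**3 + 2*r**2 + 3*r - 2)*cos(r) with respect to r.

Use integration by parts with u = r**4 + 4*r**3 + 2*r**2 + 3*r - 2, dv = cos(r) dr, so v = sin(r).
Apply parts 4 times (tabular method): alternate signs, differentiate u down to 0, integrate dv up.

r**4*sin(r) + 4*r**3*sin(r) + 4*r**3*cos(r) - 10*r**2*sin(r) + 12*r**2*cos(r) - 21*r*sin(r) - 20*r*cos(r) + 18*sin(r) - 21*cos(r) + C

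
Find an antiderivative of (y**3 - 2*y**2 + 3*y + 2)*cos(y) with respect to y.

Use integration by parts with u = y**3 - 2*y**2 + 3*y + 2, dv = cos(y) dy, so v = sin(y).
Apply parts 3 times (tabular method): alternate signs, differentiate u down to 0, integrate dv up.

y**3*sin(y) - 2*y**2*sin(y) + 3*y**2*cos(y) - 3*y*sin(y) - 4*y*cos(y) + 6*sin(y) - 3*cos(y) + C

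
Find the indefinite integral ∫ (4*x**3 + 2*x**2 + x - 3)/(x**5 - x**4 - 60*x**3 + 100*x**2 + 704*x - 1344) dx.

939*log(x - 6)/1040 - 289*log(x - 4)/352 + 13*log(x - 2)/144 + 77*log(x + 4)/480 - 428*log(x + 7)/1287 + C

Factor the denominator: (x - 6)*(x - 4)*(x - 2)*(x + 4)*(x + 7).
Partial-fraction decomposition: -428/(1287*(x + 7)) + 77/(480*(x + 4)) + 13/(144*(x - 2)) - 289/(352*(x - 4)) + 939/(1040*(x - 6)).
Integrate each term: A/(x−a) contributes A·log|x−a|.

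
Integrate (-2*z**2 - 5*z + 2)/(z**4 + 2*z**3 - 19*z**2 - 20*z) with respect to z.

Factor the denominator: z*(z - 4)*(z + 1)*(z + 5).
Partial-fraction decomposition: 23/(180*(z + 5)) + 1/(4*(z + 1)) - 5/(18*(z - 4)) - 1/(10*z).
Integrate each term: A/(z−a) contributes A·log|z−a|.

-log(z)/10 - 5*log(z - 4)/18 + log(z + 1)/4 + 23*log(z + 5)/180 + C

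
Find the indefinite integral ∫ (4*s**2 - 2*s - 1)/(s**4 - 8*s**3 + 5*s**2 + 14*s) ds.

-log(s)/14 + 181*log(s - 7)/280 - 11*log(s - 2)/30 - 5*log(s + 1)/24 + C

Factor the denominator: s*(s - 7)*(s - 2)*(s + 1).
Partial-fraction decomposition: -5/(24*(s + 1)) - 11/(30*(s - 2)) + 181/(280*(s - 7)) - 1/(14*s).
Integrate each term: A/(s−a) contributes A·log|s−a|.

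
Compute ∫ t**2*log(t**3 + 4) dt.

Let u = t**3 + 4, so du = (3*t**2) dt.
The integral becomes (1/3)·∫ log(u) du; integrate by parts with u′=log(u), dv′=du.

t**3*log(t**3 + 4)/3 - t**3/3 + 4*log(t**3 + 4)/3 + C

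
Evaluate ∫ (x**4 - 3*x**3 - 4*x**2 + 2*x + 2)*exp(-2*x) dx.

Use integration by parts with u = x**4 - 3*x**3 - 4*x**2 + 2*x + 2, dv = exp(-2*x) dx, so v = -exp(-2*x)/2.
Apply parts 4 times (tabular method): alternate signs, differentiate u down to 0, integrate dv up.

(-4*x**4 + 4*x**3 + 22*x**2 + 14*x - 1)*exp(-2*x)/8 + C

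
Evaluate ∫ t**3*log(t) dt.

t**4*log(t)/4 - t**4/16 + C

Use integration by parts with u = log(t), dv = t**3 dt.
Then du = 1/t dt and v = t**4/4.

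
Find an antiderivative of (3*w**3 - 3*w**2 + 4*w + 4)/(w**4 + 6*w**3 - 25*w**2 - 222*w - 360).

284*log(w - 6)/495 + 58*log(w + 3)/9 - 126*log(w + 4)/5 + 233*log(w + 5)/11 + C

Factor the denominator: (w - 6)*(w + 3)*(w + 4)*(w + 5).
Partial-fraction decomposition: 233/(11*(w + 5)) - 126/(5*(w + 4)) + 58/(9*(w + 3)) + 284/(495*(w - 6)).
Integrate each term: A/(w−a) contributes A·log|w−a|.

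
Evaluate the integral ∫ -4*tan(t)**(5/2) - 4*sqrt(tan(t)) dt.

-8*tan(t)**(3/2)/3 + C

Let u = tan(t), so du = (tan(t)**2 + 1) dt.
Rewriting, the integral becomes -4·∫ √u du = -4·(2/3)u^(3/2).
Substituting back, u = tan(t).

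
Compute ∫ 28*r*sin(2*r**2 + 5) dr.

-7*cos(2*r**2 + 5) + C

Let u = 2*r**2 + 5, so du = (4*r) dr.
Rewriting, the integral becomes 7·∫ sin(u) du = 7·-cos(u).
Substituting back, u = 2*r**2 + 5.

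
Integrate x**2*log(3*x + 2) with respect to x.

x**3*log(3*x + 2)/3 - x**3/9 + x**2/9 - 4*x/27 + 8*log(3*x + 2)/81 + C

Use integration by parts with u = log(3*x + 2), dv = x**2 dx.
Then du = 3/(3*x + 2) dx and v = x**3/3.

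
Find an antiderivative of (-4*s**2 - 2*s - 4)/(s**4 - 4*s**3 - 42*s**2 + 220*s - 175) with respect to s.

-log(s - 5)/12 - 5*log(s - 1)/64 + 31*log(s + 7)/192 + 19/(8*s - 40) + C

Factor the denominator: (s - 5)**2*(s - 1)*(s + 7).
Partial-fraction decomposition: 31/(192*(s + 7)) - 5/(64*(s - 1)) - 1/(12*(s - 5)) - 19/(8*(s - 5)**2).
Integrate each term; A/(s−a) gives A·log|s−a|; A/(s−a)² gives −A/(s−a).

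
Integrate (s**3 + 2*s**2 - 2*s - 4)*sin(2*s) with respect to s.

Use integration by parts with u = s**3 + 2*s**2 - 2*s - 4, dv = sin(2*s) ds, so v = -cos(2*s)/2.
Apply parts 3 times (tabular method): alternate signs, differentiate u down to 0, integrate dv up.

-s**3*cos(2*s)/2 + 3*s**2*sin(2*s)/4 - s**2*cos(2*s) + s*sin(2*s) + 7*s*cos(2*s)/4 - 7*sin(2*s)/8 + 5*cos(2*s)/2 + C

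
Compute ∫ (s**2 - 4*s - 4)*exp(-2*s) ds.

Use integration by parts with u = s**2 - 4*s - 4, dv = exp(-2*s) ds, so v = -exp(-2*s)/2.
Apply parts 2 times (tabular method): alternate signs, differentiate u down to 0, integrate dv up.

(-2*s**2 + 6*s + 11)*exp(-2*s)/4 + C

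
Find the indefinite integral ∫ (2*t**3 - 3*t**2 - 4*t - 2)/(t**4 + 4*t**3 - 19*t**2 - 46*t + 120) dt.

13*log(t - 3)/56 + log(t - 2)/7 - 27*log(t + 4)/7 + 307*log(t + 5)/56 + C

Factor the denominator: (t - 3)*(t - 2)*(t + 4)*(t + 5).
Partial-fraction decomposition: 307/(56*(t + 5)) - 27/(7*(t + 4)) + 1/(7*(t - 2)) + 13/(56*(t - 3)).
Integrate each term: A/(t−a) contributes A·log|t−a|.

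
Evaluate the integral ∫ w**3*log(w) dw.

Use integration by parts with u = log(w), dv = w**3 dw.
Then du = 1/w dw and v = w**4/4.

w**4*log(w)/4 - w**4/16 + C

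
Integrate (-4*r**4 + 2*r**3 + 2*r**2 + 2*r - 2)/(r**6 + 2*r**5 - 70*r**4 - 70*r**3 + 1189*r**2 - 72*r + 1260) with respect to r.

-2335*log(r - 6)/2886 + 274*log(r - 5)/429 - 2779*log(r + 6)/2442 + 1276*log(r + 7)/975 - 2*log(r**2 + 1)/12025 - 72*atan(r)/12025 + C

Factor the denominator: (r - 6)*(r - 5)*(r + 6)*(r + 7)*(r**2 + 1).
Partial-fraction decomposition: -4*(r + 18)/(12025*(r**2 + 1)) + 1276/(975*(r + 7)) - 2779/(2442*(r + 6)) + 274/(429*(r - 5)) - 2335/(2886*(r - 6)).
Integrate each term; A/(r−a) gives A·log|r−a|; the (Br+D)/(r²+p²) term gives a log and an atan.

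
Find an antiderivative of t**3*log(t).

t**4*log(t)/4 - t**4/16 + C

Use integration by parts with u = log(t), dv = t**3 dt.
Then du = 1/t dt and v = t**4/4.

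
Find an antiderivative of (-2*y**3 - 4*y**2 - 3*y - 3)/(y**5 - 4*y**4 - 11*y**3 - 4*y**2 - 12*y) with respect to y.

Factor the denominator: y*(y - 6)*(y + 2)*(y**2 + 1).
Partial-fraction decomposition: (9*y + 17)/(185*(y**2 + 1)) + 3/(80*(y + 2)) - 199/(592*(y - 6)) + 1/(4*y).
Integrate each term; A/(y−a) gives A·log|y−a|; the (By+D)/(y²+p²) term gives a log and an atan.

log(y)/4 - 199*log(y - 6)/592 + 3*log(y + 2)/80 + 9*log(y**2 + 1)/370 + 17*atan(y)/185 + C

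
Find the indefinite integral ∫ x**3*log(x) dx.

Use integration by parts with u = log(x), dv = x**3 dx.
Then du = 1/x dx and v = x**4/4.

x**4*log(x)/4 - x**4/16 + C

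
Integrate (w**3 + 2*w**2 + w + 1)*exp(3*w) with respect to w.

(9*w**3 + 9*w**2 + 3*w + 8)*exp(3*w)/27 + C

Use integration by parts with u = w**3 + 2*w**2 + w + 1, dv = exp(3*w) dw, so v = exp(3*w)/3.
Apply parts 3 times (tabular method): alternate signs, differentiate u down to 0, integrate dv up.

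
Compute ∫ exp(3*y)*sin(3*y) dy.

exp(3*y)*sin(3*y)/6 - exp(3*y)*cos(3*y)/6 + C

Let I denote the integral. Integrate by parts with u = sin(3*y), dv = exp(3*y) dy, so v = exp(3*y)/3: I = exp(3*y)*sin(3*y)/3 − ∫ exp(3*y)*cos(3*y) dy.
Apply parts again with u = cos(3*y), dv = exp(3*y) dy: ∫ exp(3*y)*cos(3*y) dy = exp(3*y)*cos(3*y)/3 + I. Substituting back brings back I: I = exp(3*y)*sin(3*y)/3 - exp(3*y)*cos(3*y)/3 − I.
Solving for I: (1 + 1)·I equals the remaining terms, so I = (1/2)·(exp(3*y)*sin(3*y)/3 - exp(3*y)*cos(3*y)/3).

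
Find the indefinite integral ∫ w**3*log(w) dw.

w**4*log(w)/4 - w**4/16 + C

Use integration by parts with u = log(w), dv = w**3 dw.
Then du = 1/w dw and v = w**4/4.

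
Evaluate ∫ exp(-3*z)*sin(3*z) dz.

-exp(-3*z)*sin(3*z)/6 - exp(-3*z)*cos(3*z)/6 + C

Let I denote the integral. Integrate by parts with u = sin(3*z), dv = exp(-3*z) dz, so v = -exp(-3*z)/3: I = -exp(-3*z)*sin(3*z)/3 + ∫ exp(-3*z)*cos(3*z) dz.
Apply parts again with u = cos(3*z), dv = exp(-3*z) dz: ∫ exp(-3*z)*cos(3*z) dz = -exp(-3*z)*cos(3*z)/3 − I. Substituting back brings back I: I = -exp(-3*z)*sin(3*z)/3 - exp(-3*z)*cos(3*z)/3 − I.
Solving for I: (1 + 1)·I equals the remaining terms, so I = (1/2)·(-exp(-3*z)*sin(3*z)/3 - exp(-3*z)*cos(3*z)/3).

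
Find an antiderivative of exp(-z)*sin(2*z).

-exp(-z)*sin(2*z)/5 - 2*exp(-z)*cos(2*z)/5 + C

Let I denote the integral. Integrate by parts with u = sin(2*z), dv = exp(-z) dz, so v = -exp(-z): I = -exp(-z)*sin(2*z) + 2·∫ exp(-z)*cos(2*z) dz.
Apply parts again with u = cos(2*z), dv = exp(-z) dz: ∫ exp(-z)*cos(2*z) dz = -exp(-z)*cos(2*z) − 2·I. Substituting back brings back I: I = -exp(-z)*sin(2*z) - 2*exp(-z)*cos(2*z) − 4·I.
Solving for I: (1 + 4)·I equals the remaining terms, so I = (1/5)·(-exp(-z)*sin(2*z) - 2*exp(-z)*cos(2*z)).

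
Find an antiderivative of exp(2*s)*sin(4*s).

exp(2*s)*sin(4*s)/10 - exp(2*s)*cos(4*s)/5 + C

Let I denote the integral. Integrate by parts with u = sin(4*s), dv = exp(2*s) ds, so v = exp(2*s)/2: I = exp(2*s)*sin(4*s)/2 − 2·∫ exp(2*s)*cos(4*s) ds.
Apply parts again with u = cos(4*s), dv = exp(2*s) ds: ∫ exp(2*s)*cos(4*s) ds = exp(2*s)*cos(4*s)/2 + 2·I. Substituting back brings back I: I = exp(2*s)*sin(4*s)/2 - exp(2*s)*cos(4*s) − 4·I.
Solving for I: (1 + 4)·I equals the remaining terms, so I = (1/5)·(exp(2*s)*sin(4*s)/2 - exp(2*s)*cos(4*s)).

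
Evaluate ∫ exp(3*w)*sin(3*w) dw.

Let I denote the integral. Integrate by parts with u = sin(3*w), dv = exp(3*w) dw, so v = exp(3*w)/3: I = exp(3*w)*sin(3*w)/3 − ∫ exp(3*w)*cos(3*w) dw.
Apply parts again with u = cos(3*w), dv = exp(3*w) dw: ∫ exp(3*w)*cos(3*w) dw = exp(3*w)*cos(3*w)/3 + I. Substituting back brings back I: I = exp(3*w)*sin(3*w)/3 - exp(3*w)*cos(3*w)/3 − I.
Solving for I: (1 + 1)·I equals the remaining terms, so I = (1/2)·(exp(3*w)*sin(3*w)/3 - exp(3*w)*cos(3*w)/3).

exp(3*w)*sin(3*w)/6 - exp(3*w)*cos(3*w)/6 + C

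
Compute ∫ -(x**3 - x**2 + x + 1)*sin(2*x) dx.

x**3*cos(2*x)/2 - 3*x**2*sin(2*x)/4 - x**2*cos(2*x)/2 + x*sin(2*x)/2 - x*cos(2*x)/4 + sin(2*x)/8 + 3*cos(2*x)/4 + C

Use integration by parts with u = x**3 - x**2 + x + 1, dv = -sin(2*x) dx, so v = cos(2*x)/2.
Apply parts 3 times (tabular method): alternate signs, differentiate u down to 0, integrate dv up.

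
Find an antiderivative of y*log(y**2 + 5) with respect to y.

y**2*log(y**2 + 5)/2 - y**2/2 + 5*log(y**2 + 5)/2 + C

Let u = y**2 + 5, so du = (2*y) dy.
The integral becomes (1/2)·∫ log(u) du; integrate by parts with u′=log(u), dv′=du.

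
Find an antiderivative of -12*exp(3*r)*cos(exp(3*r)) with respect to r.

-4*sin(exp(3*r)) + C

Let u = exp(3*r), so du = (3*exp(3*r)) dr.
Rewriting, the integral becomes -4·∫ cos(u) du = -4·sin(u).
Substituting back, u = exp(3*r).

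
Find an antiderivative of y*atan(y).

Use integration by parts with u = arctan(y), dv = y dy.
Then du = 1/(y**2 + 1) dy.

y**2*atan(y)/2 - y/2 + atan(y)/2 + C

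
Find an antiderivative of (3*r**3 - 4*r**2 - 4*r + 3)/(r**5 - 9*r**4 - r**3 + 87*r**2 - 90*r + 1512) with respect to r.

404*log(r - 7)/319 - 161*log(r - 6)/150 - 237*log(r + 4)/2750 - 1163*log(r**2 + 9)/21750 + 278*atan(r/3)/3625 + C

Factor the denominator: (r - 7)*(r - 6)*(r + 4)*(r**2 + 9).
Partial-fraction decomposition: -(1163*r - 2502)/(10875*(r**2 + 9)) - 237/(2750*(r + 4)) - 161/(150*(r - 6)) + 404/(319*(r - 7)).
Integrate each term; A/(r−a) gives A·log|r−a|; the (Br+D)/(r²+p²) term gives a log and an atan.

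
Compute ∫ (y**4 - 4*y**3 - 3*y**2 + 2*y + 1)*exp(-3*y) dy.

Use integration by parts with u = y**4 - 4*y**3 - 3*y**2 + 2*y + 1, dv = exp(-3*y) dy, so v = -exp(-3*y)/3.
Apply parts 4 times (tabular method): alternate signs, differentiate u down to 0, integrate dv up.

(-27*y**4 + 72*y**3 + 153*y**2 + 48*y - 11)*exp(-3*y)/81 + C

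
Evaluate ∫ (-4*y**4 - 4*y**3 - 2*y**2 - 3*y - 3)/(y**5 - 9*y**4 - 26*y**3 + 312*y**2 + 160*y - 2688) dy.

-11098*log(y - 7)/363 + 6141*log(y - 6)/200 - 1327*log(y - 4)/384 - 261851*log(y + 4)/387200 - 791/(880*y + 3520) + C

Factor the denominator: (y - 7)*(y - 6)*(y - 4)*(y + 4)**2.
Partial-fraction decomposition: -261851/(387200*(y + 4)) + 791/(880*(y + 4)**2) - 1327/(384*(y - 4)) + 6141/(200*(y - 6)) - 11098/(363*(y - 7)).
Integrate each term; A/(y−a) gives A·log|y−a|; A/(y−a)² gives −A/(y−a).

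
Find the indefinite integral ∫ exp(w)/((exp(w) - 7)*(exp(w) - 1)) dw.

log(exp(w) - 7)/6 - log(exp(w) - 1)/6 + C

Let u = e^w, du = e^w dw.
The integral becomes ∫ du/((u-1)(u-7)); decompose into partial fractions.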